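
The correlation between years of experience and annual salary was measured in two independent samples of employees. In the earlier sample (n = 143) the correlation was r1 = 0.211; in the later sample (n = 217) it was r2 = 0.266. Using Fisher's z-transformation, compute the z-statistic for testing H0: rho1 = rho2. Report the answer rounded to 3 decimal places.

-0.537

Fisher z-transforms: z1 = atanh(0.211) = 0.214218, z2 = atanh(0.266) = 0.272554; difference d = -0.058336
Var(d) = 1/140 + 1/214 = 0.0071429 + 0.0046729 = 0.0118158
z = d/√Var(d) = -0.058336 / √0.0118158 = -0.058336 / 0.108701 = -0.537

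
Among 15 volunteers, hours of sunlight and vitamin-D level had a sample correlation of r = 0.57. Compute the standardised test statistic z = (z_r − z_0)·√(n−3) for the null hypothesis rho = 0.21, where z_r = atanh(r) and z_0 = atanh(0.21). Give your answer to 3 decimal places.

Fisher z: atanh(0.57) = 0.647523, atanh(0.21) = 0.213171
z = (z_r − z_0)·√(n−3) = (0.647523 − 0.213171)·√12 = 0.434352 · 3.464102 = 1.505

1.505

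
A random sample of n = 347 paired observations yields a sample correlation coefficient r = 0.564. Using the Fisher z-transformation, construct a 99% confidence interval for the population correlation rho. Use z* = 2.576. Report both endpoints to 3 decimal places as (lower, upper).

Fisher z: z_r = atanh(r) = ½·ln((1+0.564)/(1−0.564)) = 0.638680
SE(z) = 1/√(n−3) = 1/√344 = 0.053916
99% ⇒ z* = 2.576; margin = 2.576·0.053916 = 0.138888
CI on z-scale: (0.499792, 0.777568)
Back-transform: tanh(0.499792) = 0.461954, tanh(0.777568) = 0.651309

(0.462, 0.651)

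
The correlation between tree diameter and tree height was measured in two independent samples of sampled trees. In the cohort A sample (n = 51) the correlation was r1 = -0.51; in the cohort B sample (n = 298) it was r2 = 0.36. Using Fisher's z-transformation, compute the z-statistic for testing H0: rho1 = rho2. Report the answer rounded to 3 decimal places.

z1 = atanh(-0.51) = -0.562730,  z2 = atanh(0.36) = 0.376886
SE = √(1/(n1−3) + 1/(n2−3)) = √(1/48 + 1/295) = √(0.0208333 + 0.0033898) = √0.0242231 = 0.155638
z = (z1 − z2)/SE = (-0.562730 − 0.376886) / 0.155638 = -0.939616 / 0.155638 = -6.037

-6.037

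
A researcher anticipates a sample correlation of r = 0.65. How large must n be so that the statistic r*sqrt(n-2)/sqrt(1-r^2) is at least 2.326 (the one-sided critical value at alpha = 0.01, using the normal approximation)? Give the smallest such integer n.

Need r·√(n−2)/√(1−r²) ≥ 2.326
√(n−2) ≥ 2.326·√(1−0.4225) / 0.65 = 2.326·0.759934 / 0.65 = 2.7194
n−2 ≥ 7.3951  ⇒  n ≥ 9.3951
Smallest integer n = 10

10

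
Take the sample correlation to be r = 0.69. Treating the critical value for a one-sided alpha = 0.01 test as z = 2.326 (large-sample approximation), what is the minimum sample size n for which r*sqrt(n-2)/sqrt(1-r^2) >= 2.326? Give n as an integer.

8

r√(n−2)/√(1−r²) ≥ 2.326  ⇔  n−2 ≥ (2.326)²·(1−r²)/r²
(1−r²)/r² = (1−0.4761)/0.4761 = 1.1004
n ≥ 2 + 5.410276·1.1004 = 2 + 5.9535 = 7.9535
⌈7.9535⌉ = 8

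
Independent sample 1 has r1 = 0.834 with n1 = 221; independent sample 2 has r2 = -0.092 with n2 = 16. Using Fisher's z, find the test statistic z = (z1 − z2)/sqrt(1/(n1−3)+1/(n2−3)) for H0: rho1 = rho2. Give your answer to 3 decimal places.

4.530

Fisher z-transforms: z1 = atanh(0.834) = 1.201133, z2 = atanh(-0.092) = -0.092261; difference d = 1.293394
Var(d) = 1/218 + 1/13 = 0.0045872 + 0.0769231 = 0.0815103
z = d/√Var(d) = 1.293394 / √0.0815103 = 1.293394 / 0.285500 = 4.530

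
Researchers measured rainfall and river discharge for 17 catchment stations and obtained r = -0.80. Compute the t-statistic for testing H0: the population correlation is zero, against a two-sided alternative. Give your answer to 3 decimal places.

-5.164

1 − r² = 1 − 0.6400 = 0.3600;  √(1−r²) = 0.600000
√(n−2) = √15 = 3.872983
t = r·√(n−2)/√(1−r²) = -0.80 · 3.872983 / 0.600000 = -5.164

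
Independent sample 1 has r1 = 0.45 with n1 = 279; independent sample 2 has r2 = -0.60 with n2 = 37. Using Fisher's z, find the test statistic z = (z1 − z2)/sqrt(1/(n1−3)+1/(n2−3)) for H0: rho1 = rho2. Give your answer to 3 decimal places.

Fisher z-transforms: z1 = atanh(0.45) = 0.484700, z2 = atanh(-0.60) = -0.693147; difference d = 1.177847
Var(d) = 1/276 + 1/34 = 0.0036232 + 0.0294118 = 0.0330350
z = d/√Var(d) = 1.177847 / √0.0330350 = 1.177847 / 0.181755 = 6.480

6.480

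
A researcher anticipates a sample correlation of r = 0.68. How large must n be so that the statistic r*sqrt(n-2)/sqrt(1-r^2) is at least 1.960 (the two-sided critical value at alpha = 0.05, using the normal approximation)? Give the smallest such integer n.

Need r·√(n−2)/√(1−r²) ≥ 1.960
√(n−2) ≥ 1.960·√(1−0.4624) / 0.68 = 1.960·0.733212 / 0.68 = 2.1134
n−2 ≥ 4.4665  ⇒  n ≥ 6.4665
Smallest integer n = 7

7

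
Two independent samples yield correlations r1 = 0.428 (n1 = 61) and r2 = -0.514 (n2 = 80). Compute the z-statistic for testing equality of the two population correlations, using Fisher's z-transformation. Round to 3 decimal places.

5.899

z1 = atanh(0.428) = 0.457446,  z2 = atanh(-0.514) = -0.568151
SE = √(1/(n1−3) + 1/(n2−3)) = √(1/58 + 1/77) = √(0.0172414 + 0.0129870) = √0.0302284 = 0.173863
z = (z1 − z2)/SE = (0.457446 − (-0.568151)) / 0.173863 = 1.025597 / 0.173863 = 5.899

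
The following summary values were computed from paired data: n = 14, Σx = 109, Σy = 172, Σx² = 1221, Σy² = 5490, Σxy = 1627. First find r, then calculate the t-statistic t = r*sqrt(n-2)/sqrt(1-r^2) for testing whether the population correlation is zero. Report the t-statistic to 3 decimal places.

0.920

Numerator: nΣxy − (Σx)(Σy) = 14·1627 − (109)(172) = 4030
Denominator: √[(nΣx²−(Σx)²)(nΣy²−(Σy)²)]
  nΣx²−(Σx)² = 14·1221 − 11881 = 5213;  nΣy²−(Σy)² = 14·5490 − 29584 = 47276
  √(5213·47276) = √246449788 = 15698.7193
r = 4030 / 15698.7193 = 0.2567
t = r·√(n−2)/√(1−r²) = 0.2567·√12 / √(1−0.065895) = 0.889235 / 0.966491 = 0.920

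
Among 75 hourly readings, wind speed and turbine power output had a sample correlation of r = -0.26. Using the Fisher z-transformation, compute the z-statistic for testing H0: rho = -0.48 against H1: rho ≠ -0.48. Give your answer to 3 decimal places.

Fisher z: atanh(-0.26) = -0.266108, atanh(-0.48) = -0.522984
z = (z_r − z_0)·√(n−3) = (-0.266108 − (-0.522984))·√72 = 0.256876 · 8.485281 = 2.180

2.180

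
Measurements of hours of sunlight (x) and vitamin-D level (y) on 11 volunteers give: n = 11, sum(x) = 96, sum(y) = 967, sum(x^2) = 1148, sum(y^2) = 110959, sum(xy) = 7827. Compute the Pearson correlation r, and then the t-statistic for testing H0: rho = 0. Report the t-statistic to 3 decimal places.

Numerator: nΣxy − (Σx)(Σy) = 11·7827 − (96)(967) = -6735
Denominator: √[(nΣx²−(Σx)²)(nΣy²−(Σy)²)]
  nΣx²−(Σx)² = 11·1148 − 9216 = 3412;  nΣy²−(Σy)² = 11·110959 − 935089 = 285460
  √(3412·285460) = √973989520 = 31208.8052
r = -6735 / 31208.8052 = -0.2158
t = r·√(n−2)/√(1−r²) = -0.2158·√9 / √(1−0.046570) = -0.647400 / 0.976437 = -0.663

-0.663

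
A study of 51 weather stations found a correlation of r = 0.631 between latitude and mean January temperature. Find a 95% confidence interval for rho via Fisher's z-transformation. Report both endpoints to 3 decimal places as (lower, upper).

Fisher z: z_r = atanh(r) = ½·ln((1+0.631)/(1−0.631)) = 0.743076
SE(z) = 1/√(n−3) = 1/√48 = 0.144338
95% ⇒ z* = 1.960; margin = 1.960·0.144338 = 0.282902
CI on z-scale: (0.460174, 1.025978)
Back-transform: tanh(0.460174) = 0.430226, tanh(1.025978) = 0.772290

(0.430, 0.772)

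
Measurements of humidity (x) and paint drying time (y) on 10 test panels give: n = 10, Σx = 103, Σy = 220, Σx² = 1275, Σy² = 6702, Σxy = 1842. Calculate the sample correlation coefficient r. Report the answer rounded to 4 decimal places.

S_xy = nΣxy − ΣxΣy = 10·1842 − 103·220 = 18420 − 22660 = -4240
S_xx = nΣx² − (Σx)² = 10·1275 − 103² = 12750 − 10609 = 2141
S_yy = nΣy² − (Σy)² = 10·6702 − 220² = 67020 − 48400 = 18620
r = S_xy / √(S_xx·S_yy) = -4240 / √(2141·18620) = -4240 / √39865420 = -4240 / 6313.9069 = -0.6715

-0.6715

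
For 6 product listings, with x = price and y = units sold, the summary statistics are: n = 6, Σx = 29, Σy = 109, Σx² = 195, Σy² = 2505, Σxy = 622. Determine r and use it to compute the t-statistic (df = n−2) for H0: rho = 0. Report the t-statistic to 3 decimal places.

1.355

S_xy = nΣxy − ΣxΣy = 6·622 − 29·109 = 3732 − 3161 = 571
S_xx = nΣx² − (Σx)² = 6·195 − 29² = 1170 − 841 = 329
S_yy = nΣy² − (Σy)² = 6·2505 − 109² = 15030 − 11881 = 3149
r = S_xy / √(S_xx·S_yy) = 571 / √(329·3149) = 571 / √1036021 = 571 / 1017.8512 = 0.5610
t = r·√(n−2)/√(1−r²) = 0.5610·√4 / √(1−0.314721) = 1.122000 / 0.827816 = 1.355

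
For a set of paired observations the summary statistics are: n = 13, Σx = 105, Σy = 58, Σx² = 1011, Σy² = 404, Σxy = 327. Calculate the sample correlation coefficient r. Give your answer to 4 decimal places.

-0.9196

S_xy = nΣxy − ΣxΣy = 13·327 − 105·58 = 4251 − 6090 = -1839
S_xx = nΣx² − (Σx)² = 13·1011 − 105² = 13143 − 11025 = 2118
S_yy = nΣy² − (Σy)² = 13·404 − 58² = 5252 − 3364 = 1888
r = S_xy / √(S_xx·S_yy) = -1839 / √(2118·1888) = -1839 / √3998784 = -1839 / 1999.6960 = -0.9196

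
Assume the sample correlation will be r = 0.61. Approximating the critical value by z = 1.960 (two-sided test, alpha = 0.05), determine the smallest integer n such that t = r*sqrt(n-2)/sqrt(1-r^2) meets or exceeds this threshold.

r√(n−2)/√(1−r²) ≥ 1.960  ⇔  n−2 ≥ (1.960)²·(1−r²)/r²
(1−r²)/r² = (1−0.3721)/0.3721 = 1.6874
n ≥ 2 + 3.8416·1.6874 = 2 + 6.4823 = 8.4823
⌈8.4823⌉ = 9

9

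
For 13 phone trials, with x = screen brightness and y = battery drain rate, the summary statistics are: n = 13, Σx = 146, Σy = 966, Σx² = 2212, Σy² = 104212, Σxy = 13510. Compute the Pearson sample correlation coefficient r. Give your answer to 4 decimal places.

S_xy = nΣxy − ΣxΣy = 13·13510 − 146·966 = 175630 − 141036 = 34594
S_xx = nΣx² − (Σx)² = 13·2212 − 146² = 28756 − 21316 = 7440
S_yy = nΣy² − (Σy)² = 13·104212 − 966² = 1354756 − 933156 = 421600
r = S_xy / √(S_xx·S_yy) = 34594 / √(7440·421600) = 34594 / √3136704000 = 34594 / 56006.2854 = 0.6177

0.6177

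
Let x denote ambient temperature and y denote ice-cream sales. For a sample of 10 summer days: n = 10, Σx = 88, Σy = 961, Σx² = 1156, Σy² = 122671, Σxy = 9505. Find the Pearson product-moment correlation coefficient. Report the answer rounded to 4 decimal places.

Numerator: nΣxy − (Σx)(Σy) = 10·9505 − (88)(961) = 10482
Denominator: √[(nΣx²−(Σx)²)(nΣy²−(Σy)²)]
  nΣx²−(Σx)² = 10·1156 − 7744 = 3816;  nΣy²−(Σy)² = 10·122671 − 923521 = 303189
  √(3816·303189) = √1156969224 = 34014.2503
r = 10482 / 34014.2503 = 0.3082

0.3082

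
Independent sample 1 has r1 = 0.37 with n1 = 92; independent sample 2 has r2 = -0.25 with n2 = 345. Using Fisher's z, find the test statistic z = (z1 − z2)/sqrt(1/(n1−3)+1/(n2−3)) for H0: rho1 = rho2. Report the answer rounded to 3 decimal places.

5.411

Fisher z-transforms: z1 = atanh(0.37) = 0.388423, z2 = atanh(-0.25) = -0.255413; difference d = 0.643836
Var(d) = 1/89 + 1/342 = 0.0112360 + 0.0029240 = 0.0141600
z = d/√Var(d) = 0.643836 / √0.0141600 = 0.643836 / 0.118996 = 5.411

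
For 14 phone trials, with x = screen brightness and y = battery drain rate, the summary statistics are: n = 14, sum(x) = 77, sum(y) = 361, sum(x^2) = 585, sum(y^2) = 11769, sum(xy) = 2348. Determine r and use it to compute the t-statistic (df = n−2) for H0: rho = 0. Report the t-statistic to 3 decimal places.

2.435

Numerator: nΣxy − (Σx)(Σy) = 14·2348 − (77)(361) = 5075
Denominator: √[(nΣx²−(Σx)²)(nΣy²−(Σy)²)]
  nΣx²−(Σx)² = 14·585 − 5929 = 2261;  nΣy²−(Σy)² = 14·11769 − 130321 = 34445
  √(2261·34445) = √77880145 = 8824.9728
r = 5075 / 8824.9728 = 0.5751
t = r·√(n−2)/√(1−r²) = 0.5751·√12 / √(1−0.330740) = 1.992205 / 0.818083 = 2.435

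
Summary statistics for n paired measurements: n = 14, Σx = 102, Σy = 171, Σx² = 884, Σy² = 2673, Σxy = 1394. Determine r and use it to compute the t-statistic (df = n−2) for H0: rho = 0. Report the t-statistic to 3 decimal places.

2.089

S_xy = nΣxy − ΣxΣy = 14·1394 − 102·171 = 19516 − 17442 = 2074
S_xx = nΣx² − (Σx)² = 14·884 − 102² = 12376 − 10404 = 1972
S_yy = nΣy² − (Σy)² = 14·2673 − 171² = 37422 − 29241 = 8181
r = S_xy / √(S_xx·S_yy) = 2074 / √(1972·8181) = 2074 / √16132932 = 2074 / 4016.5821 = 0.5164
t = r·√(n−2)/√(1−r²) = 0.5164·√12 / √(1−0.266669) = 1.788862 / 0.856347 = 2.089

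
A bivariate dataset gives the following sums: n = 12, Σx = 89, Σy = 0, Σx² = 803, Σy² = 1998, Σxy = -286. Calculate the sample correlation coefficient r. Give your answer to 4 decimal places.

S_xy = nΣxy − ΣxΣy = 12·(-286) − 89·0 = -3432 − 0 = -3432
S_xx = nΣx² − (Σx)² = 12·803 − 89² = 9636 − 7921 = 1715
S_yy = nΣy² − (Σy)² = 12·1998 − 0² = 23976 − 0 = 23976
r = S_xy / √(S_xx·S_yy) = -3432 / √(1715·23976) = -3432 / √41118840 = -3432 / 6412.3974 = -0.5352

-0.5352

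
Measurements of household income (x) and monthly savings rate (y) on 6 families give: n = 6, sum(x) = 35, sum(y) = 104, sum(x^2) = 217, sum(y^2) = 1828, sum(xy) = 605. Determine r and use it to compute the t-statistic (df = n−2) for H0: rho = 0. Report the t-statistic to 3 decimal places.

-0.186

Numerator: nΣxy − (Σx)(Σy) = 6·605 − (35)(104) = -10
Denominator: √[(nΣx²−(Σx)²)(nΣy²−(Σy)²)]
  nΣx²−(Σx)² = 6·217 − 1225 = 77;  nΣy²−(Σy)² = 6·1828 − 10816 = 152
  √(77·152) = √11704 = 108.1850
r = -10 / 108.1850 = -0.0924
t = r·√(n−2)/√(1−r²) = -0.0924·√4 / √(1−0.008538) = -0.184800 / 0.995722 = -0.186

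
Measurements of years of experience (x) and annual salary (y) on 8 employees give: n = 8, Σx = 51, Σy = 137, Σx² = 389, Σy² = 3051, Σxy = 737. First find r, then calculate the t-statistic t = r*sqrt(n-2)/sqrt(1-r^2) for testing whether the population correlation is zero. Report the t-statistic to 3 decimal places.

S_xy = nΣxy − ΣxΣy = 8·737 − 51·137 = 5896 − 6987 = -1091
S_xx = nΣx² − (Σx)² = 8·389 − 51² = 3112 − 2601 = 511
S_yy = nΣy² − (Σy)² = 8·3051 − 137² = 24408 − 18769 = 5639
r = S_xy / √(S_xx·S_yy) = -1091 / √(511·5639) = -1091 / √2881529 = -1091 / 1697.5067 = -0.6427
t = r·√(n−2)/√(1−r²) = -0.6427·√6 / √(1−0.413063) = -1.574287 / 0.766118 = -2.055

-2.055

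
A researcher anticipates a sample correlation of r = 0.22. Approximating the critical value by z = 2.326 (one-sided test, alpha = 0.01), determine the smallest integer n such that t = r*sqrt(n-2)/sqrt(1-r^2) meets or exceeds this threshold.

Need r·√(n−2)/√(1−r²) ≥ 2.326
√(n−2) ≥ 2.326·√(1−0.0484) / 0.22 = 2.326·0.975500 / 0.22 = 10.3137
n−2 ≥ 106.3724  ⇒  n ≥ 108.3724
Smallest integer n = 109

109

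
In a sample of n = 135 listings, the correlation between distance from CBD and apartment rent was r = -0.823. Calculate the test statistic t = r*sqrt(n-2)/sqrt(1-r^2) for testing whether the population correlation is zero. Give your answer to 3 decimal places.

-16.709

t = r·√(n−2) / √(1−r²) with r = -0.823, n = 135
  = -0.823·√133 / √(1 − 0.677329)
  = -0.823·11.532563 / 0.568041
  = -9.491299 / 0.568041 = -16.709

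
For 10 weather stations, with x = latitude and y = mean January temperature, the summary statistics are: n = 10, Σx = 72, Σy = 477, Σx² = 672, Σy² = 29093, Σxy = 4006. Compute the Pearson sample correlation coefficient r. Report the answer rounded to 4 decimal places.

S_xy = nΣxy − ΣxΣy = 10·4006 − 72·477 = 40060 − 34344 = 5716
S_xx = nΣx² − (Σx)² = 10·672 − 72² = 6720 − 5184 = 1536
S_yy = nΣy² − (Σy)² = 10·29093 − 477² = 290930 − 227529 = 63401
r = S_xy / √(S_xx·S_yy) = 5716 / √(1536·63401) = 5716 / √97383936 = 5716 / 9868.3299 = 0.5792

0.5792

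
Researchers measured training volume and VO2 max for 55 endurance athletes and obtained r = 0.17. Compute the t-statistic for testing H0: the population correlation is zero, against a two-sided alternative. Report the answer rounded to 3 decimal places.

1 − r² = 1 − 0.0289 = 0.9711;  √(1−r²) = 0.985444
√(n−2) = √53 = 7.280110
t = r·√(n−2)/√(1−r²) = 0.17 · 7.280110 / 0.985444 = 1.256

1.256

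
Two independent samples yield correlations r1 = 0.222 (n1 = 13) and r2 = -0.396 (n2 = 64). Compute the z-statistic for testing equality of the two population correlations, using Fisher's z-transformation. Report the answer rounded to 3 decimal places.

Fisher z-transforms: z1 = atanh(0.222) = 0.225759, z2 = atanh(-0.396) = -0.418896; difference d = 0.644655
Var(d) = 1/10 + 1/61 = 0.1000000 + 0.0163934 = 0.1163934
z = d/√Var(d) = 0.644655 / √0.1163934 = 0.644655 / 0.341165 = 1.890

1.890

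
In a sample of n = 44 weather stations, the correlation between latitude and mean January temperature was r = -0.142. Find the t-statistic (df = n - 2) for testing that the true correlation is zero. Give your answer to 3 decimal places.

1 − r² = 1 − 0.020164 = 0.979836;  √(1−r²) = 0.989867
√(n−2) = √42 = 6.480741
t = r·√(n−2)/√(1−r²) = -0.142 · 6.480741 / 0.989867 = -0.930

-0.930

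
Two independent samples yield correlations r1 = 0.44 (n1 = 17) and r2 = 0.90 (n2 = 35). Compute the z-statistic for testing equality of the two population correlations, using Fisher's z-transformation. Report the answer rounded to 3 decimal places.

-3.121

z1 = atanh(0.44) = 0.472231,  z2 = atanh(0.90) = 1.472219
SE = √(1/(n1−3) + 1/(n2−3)) = √(1/14 + 1/32) = √(0.0714286 + 0.0312500) = √0.1026786 = 0.320435
z = (z1 − z2)/SE = (0.472231 − 1.472219) / 0.320435 = -0.999988 / 0.320435 = -3.121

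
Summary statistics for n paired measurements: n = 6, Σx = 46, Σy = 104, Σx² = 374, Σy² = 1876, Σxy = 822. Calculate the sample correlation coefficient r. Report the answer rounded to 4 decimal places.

0.6236

S_xy = nΣxy − ΣxΣy = 6·822 − 46·104 = 4932 − 4784 = 148
S_xx = nΣx² − (Σx)² = 6·374 − 46² = 2244 − 2116 = 128
S_yy = nΣy² − (Σy)² = 6·1876 − 104² = 11256 − 10816 = 440
r = S_xy / √(S_xx·S_yy) = 148 / √(128·440) = 148 / √56320 = 148 / 237.3184 = 0.6236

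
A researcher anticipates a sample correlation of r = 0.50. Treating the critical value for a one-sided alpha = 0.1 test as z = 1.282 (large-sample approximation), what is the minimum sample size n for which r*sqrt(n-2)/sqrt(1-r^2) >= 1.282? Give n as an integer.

r√(n−2)/√(1−r²) ≥ 1.282  ⇔  n−2 ≥ (1.282)²·(1−r²)/r²
(1−r²)/r² = (1−0.2500)/0.2500 = 3.0000
n ≥ 2 + 1.643524·3.0000 = 2 + 4.9306 = 6.9306
⌈6.9306⌉ = 7

7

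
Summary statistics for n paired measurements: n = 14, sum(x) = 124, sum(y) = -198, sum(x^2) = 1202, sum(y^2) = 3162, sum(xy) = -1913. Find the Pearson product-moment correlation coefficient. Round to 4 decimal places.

S_xy = nΣxy − ΣxΣy = 14·(-1913) − 124·(-198) = -26782 − (-24552) = -2230
S_xx = nΣx² − (Σx)² = 14·1202 − 124² = 16828 − 15376 = 1452
S_yy = nΣy² − (Σy)² = 14·3162 − (-198)² = 44268 − 39204 = 5064
r = S_xy / √(S_xx·S_yy) = -2230 / √(1452·5064) = -2230 / √7352928 = -2230 / 2711.6283 = -0.8224

-0.8224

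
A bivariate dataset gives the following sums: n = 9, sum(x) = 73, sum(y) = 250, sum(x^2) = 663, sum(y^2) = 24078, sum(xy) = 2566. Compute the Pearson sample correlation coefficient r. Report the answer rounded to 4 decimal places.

0.4884

S_xy = nΣxy − ΣxΣy = 9·2566 − 73·250 = 23094 − 18250 = 4844
S_xx = nΣx² − (Σx)² = 9·663 − 73² = 5967 − 5329 = 638
S_yy = nΣy² − (Σy)² = 9·24078 − 250² = 216702 − 62500 = 154202
r = S_xy / √(S_xx·S_yy) = 4844 / √(638·154202) = 4844 / √98380876 = 4844 / 9918.7134 = 0.4884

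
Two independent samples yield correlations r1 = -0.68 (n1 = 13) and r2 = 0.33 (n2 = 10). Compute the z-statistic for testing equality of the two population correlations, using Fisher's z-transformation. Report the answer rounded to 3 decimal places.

z1 = atanh(-0.68) = -0.829114,  z2 = atanh(0.33) = 0.342828
SE = √(1/(n1−3) + 1/(n2−3)) = √(1/10 + 1/7) = √(0.1000000 + 0.1428571) = √0.2428571 = 0.492805
z = (z1 − z2)/SE = (-0.829114 − 0.342828) / 0.492805 = -1.171942 / 0.492805 = -2.378

-2.378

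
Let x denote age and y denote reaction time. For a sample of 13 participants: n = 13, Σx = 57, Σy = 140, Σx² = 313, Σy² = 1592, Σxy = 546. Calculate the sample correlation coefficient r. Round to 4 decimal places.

Numerator: nΣxy − (Σx)(Σy) = 13·546 − (57)(140) = -882
Denominator: √[(nΣx²−(Σx)²)(nΣy²−(Σy)²)]
  nΣx²−(Σx)² = 13·313 − 3249 = 820;  nΣy²−(Σy)² = 13·1592 − 19600 = 1096
  √(820·1096) = √898720 = 948.0084
r = -882 / 948.0084 = -0.9304

-0.9304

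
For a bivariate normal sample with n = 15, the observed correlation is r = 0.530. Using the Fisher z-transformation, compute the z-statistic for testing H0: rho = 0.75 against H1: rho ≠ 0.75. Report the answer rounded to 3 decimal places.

-1.326

z_r = atanh(0.530) = 0.590145,  z_0 = atanh(0.75) = 0.972955
SE = 1/√(n−3) = 1/√12 = 0.288675
z = (z_r − z_0)/SE = (0.590145 − 0.972955) / 0.288675 = -0.382810 / 0.288675 = -1.326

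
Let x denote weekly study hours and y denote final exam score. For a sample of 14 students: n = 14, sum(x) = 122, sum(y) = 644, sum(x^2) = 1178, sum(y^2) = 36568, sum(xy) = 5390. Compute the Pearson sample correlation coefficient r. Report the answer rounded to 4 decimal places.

-0.2486

Numerator: nΣxy − (Σx)(Σy) = 14·5390 − (122)(644) = -3108
Denominator: √[(nΣx²−(Σx)²)(nΣy²−(Σy)²)]
  nΣx²−(Σx)² = 14·1178 − 14884 = 1608;  nΣy²−(Σy)² = 14·36568 − 414736 = 97216
  √(1608·97216) = √156323328 = 12502.9328
r = -3108 / 12502.9328 = -0.2486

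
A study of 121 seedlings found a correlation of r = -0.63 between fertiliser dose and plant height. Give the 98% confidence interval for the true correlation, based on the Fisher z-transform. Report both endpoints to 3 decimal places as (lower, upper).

z_r = atanh(-0.63) = -0.741416;  SE = 1/√(n−3) = 1/√118 = 0.092057
z-limits: -0.741416 ± 2.326·0.092057 = -0.741416 ± 0.214125 = [-0.955541, -0.527291]
ρ-limits: (tanh -0.955541, tanh -0.527291) = (-0.742, -0.483)

(-0.742, -0.483)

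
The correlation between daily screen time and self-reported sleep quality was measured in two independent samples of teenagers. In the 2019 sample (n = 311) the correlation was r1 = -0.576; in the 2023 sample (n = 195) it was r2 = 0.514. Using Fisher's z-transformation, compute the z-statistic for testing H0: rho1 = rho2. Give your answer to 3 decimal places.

z1 = atanh(-0.576) = -0.656456,  z2 = atanh(0.514) = 0.568151
SE = √(1/(n1−3) + 1/(n2−3)) = √(1/308 + 1/192) = √(0.0032468 + 0.0052083) = √0.0084551 = 0.091952
z = (z1 − z2)/SE = (-0.656456 − 0.568151) / 0.091952 = -1.224607 / 0.091952 = -13.318

-13.318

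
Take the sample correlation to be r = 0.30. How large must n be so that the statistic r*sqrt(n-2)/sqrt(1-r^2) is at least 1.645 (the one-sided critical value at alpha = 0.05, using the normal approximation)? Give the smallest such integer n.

30

Need r·√(n−2)/√(1−r²) ≥ 1.645
√(n−2) ≥ 1.645·√(1−0.0900) / 0.30 = 1.645·0.953939 / 0.30 = 5.2308
n−2 ≥ 27.3613  ⇒  n ≥ 29.3613
Smallest integer n = 30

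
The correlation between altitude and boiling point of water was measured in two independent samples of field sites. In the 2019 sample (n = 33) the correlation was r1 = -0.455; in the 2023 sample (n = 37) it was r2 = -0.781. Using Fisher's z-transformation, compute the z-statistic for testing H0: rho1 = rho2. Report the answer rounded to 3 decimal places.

2.223

z1 = atanh(-0.455) = -0.490988,  z2 = atanh(-0.781) = -1.047929
SE = √(1/(n1−3) + 1/(n2−3)) = √(1/30 + 1/34) = √(0.0333333 + 0.0294118) = √0.0627451 = 0.250490
z = (z1 − z2)/SE = (-0.490988 − (-1.047929)) / 0.250490 = 0.556941 / 0.250490 = 2.223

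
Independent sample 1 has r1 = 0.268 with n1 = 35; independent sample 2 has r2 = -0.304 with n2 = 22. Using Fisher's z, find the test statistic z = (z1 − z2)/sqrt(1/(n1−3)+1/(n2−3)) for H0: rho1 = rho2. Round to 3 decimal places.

z1 = atanh(0.268) = 0.274708,  z2 = atanh(-0.304) = -0.313921
SE = √(1/(n1−3) + 1/(n2−3)) = √(1/32 + 1/19) = √(0.0312500 + 0.0526316) = √0.0838816 = 0.289623
z = (z1 − z2)/SE = (0.274708 − (-0.313921)) / 0.289623 = 0.588629 / 0.289623 = 2.032

2.032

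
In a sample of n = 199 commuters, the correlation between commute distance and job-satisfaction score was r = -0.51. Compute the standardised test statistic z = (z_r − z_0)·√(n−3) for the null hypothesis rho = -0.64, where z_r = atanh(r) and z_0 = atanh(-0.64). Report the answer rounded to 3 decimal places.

Fisher z: atanh(-0.51) = -0.562730, atanh(-0.64) = -0.758174
z = (z_r − z_0)·√(n−3) = (-0.562730 − (-0.758174))·√196 = 0.195444 · 14.000000 = 2.736

2.736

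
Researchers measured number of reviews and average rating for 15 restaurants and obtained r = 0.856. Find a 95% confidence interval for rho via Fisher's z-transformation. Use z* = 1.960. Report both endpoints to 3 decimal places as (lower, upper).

(0.612, 0.951)

z_r = atanh(0.856) = 1.278183;  SE = 1/√(n−3) = 1/√12 = 0.288675
z-limits: 1.278183 ± 1.960·0.288675 = 1.278183 ± 0.565803 = [0.712380, 1.843986]
ρ-limits: (tanh 0.712380, tanh 1.843986) = (0.612, 0.951)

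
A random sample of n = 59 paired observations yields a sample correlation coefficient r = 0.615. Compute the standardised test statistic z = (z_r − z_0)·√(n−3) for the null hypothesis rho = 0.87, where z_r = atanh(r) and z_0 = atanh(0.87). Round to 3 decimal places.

-4.611

z_r = atanh(0.615) = 0.716923,  z_0 = atanh(0.87) = 1.333080
SE = 1/√(n−3) = 1/√56 = 0.133631
z = (z_r − z_0)/SE = (0.716923 − 1.333080) / 0.133631 = -0.616157 / 0.133631 = -4.611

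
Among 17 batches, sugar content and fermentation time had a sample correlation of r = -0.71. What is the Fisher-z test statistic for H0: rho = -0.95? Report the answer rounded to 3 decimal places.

Fisher z: atanh(-0.71) = -0.887184, atanh(-0.95) = -1.831781
z = (z_r − z_0)·√(n−3) = (-0.887184 − (-1.831781))·√14 = 0.944597 · 3.741657 = 3.534

3.534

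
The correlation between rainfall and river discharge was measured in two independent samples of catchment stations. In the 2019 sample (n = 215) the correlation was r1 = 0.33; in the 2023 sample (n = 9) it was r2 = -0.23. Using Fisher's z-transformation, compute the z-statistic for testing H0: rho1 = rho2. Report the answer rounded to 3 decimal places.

Fisher z-transforms: z1 = atanh(0.33) = 0.342828, z2 = atanh(-0.23) = -0.234189; difference d = 0.577017
Var(d) = 1/212 + 1/6 = 0.0047170 + 0.1666667 = 0.1713837
z = d/√Var(d) = 0.577017 / √0.1713837 = 0.577017 / 0.413985 = 1.394

1.394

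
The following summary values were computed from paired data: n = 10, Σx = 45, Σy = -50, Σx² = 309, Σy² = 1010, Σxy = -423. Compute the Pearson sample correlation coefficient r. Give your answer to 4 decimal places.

-0.6960

Numerator: nΣxy − (Σx)(Σy) = 10·(-423) − (45)(-50) = -1980
Denominator: √[(nΣx²−(Σx)²)(nΣy²−(Σy)²)]
  nΣx²−(Σx)² = 10·309 − 2025 = 1065;  nΣy²−(Σy)² = 10·1010 − 2500 = 7600
  √(1065·7600) = √8094000 = 2844.9956
r = -1980 / 2844.9956 = -0.6960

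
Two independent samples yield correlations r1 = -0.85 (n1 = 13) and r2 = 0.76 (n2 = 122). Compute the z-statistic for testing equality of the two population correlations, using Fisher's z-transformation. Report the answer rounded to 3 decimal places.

-6.841

Fisher z-transforms: z1 = atanh(-0.85) = -1.256153, z2 = atanh(0.76) = 0.996215; difference d = -2.252368
Var(d) = 1/10 + 1/119 = 0.1000000 + 0.0084034 = 0.1084034
z = d/√Var(d) = -2.252368 / √0.1084034 = -2.252368 / 0.329247 = -6.841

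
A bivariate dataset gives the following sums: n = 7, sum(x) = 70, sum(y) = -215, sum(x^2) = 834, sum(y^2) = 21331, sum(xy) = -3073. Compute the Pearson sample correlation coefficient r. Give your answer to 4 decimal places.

S_xy = nΣxy − ΣxΣy = 7·(-3073) − 70·(-215) = -21511 − (-15050) = -6461
S_xx = nΣx² − (Σx)² = 7·834 − 70² = 5838 − 4900 = 938
S_yy = nΣy² − (Σy)² = 7·21331 − (-215)² = 149317 − 46225 = 103092
r = S_xy / √(S_xx·S_yy) = -6461 / √(938·103092) = -6461 / √96700296 = -6461 / 9833.6309 = -0.6570

-0.6570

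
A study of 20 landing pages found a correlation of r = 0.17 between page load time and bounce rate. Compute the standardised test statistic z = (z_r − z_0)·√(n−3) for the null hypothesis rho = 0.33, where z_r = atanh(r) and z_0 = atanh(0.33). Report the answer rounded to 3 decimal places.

-0.706

z_r = atanh(0.17) = 0.171667,  z_0 = atanh(0.33) = 0.342828
SE = 1/√(n−3) = 1/√17 = 0.242536
z = (z_r − z_0)/SE = (0.171667 − 0.342828) / 0.242536 = -0.171161 / 0.242536 = -0.706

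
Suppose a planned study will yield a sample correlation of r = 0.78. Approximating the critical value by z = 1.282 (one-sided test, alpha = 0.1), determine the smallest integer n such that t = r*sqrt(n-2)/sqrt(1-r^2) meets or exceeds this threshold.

r√(n−2)/√(1−r²) ≥ 1.282  ⇔  n−2 ≥ (1.282)²·(1−r²)/r²
(1−r²)/r² = (1−0.6084)/0.6084 = 0.6437
n ≥ 2 + 1.643524·0.6437 = 2 + 1.0579 = 3.0579
⌈3.0579⌉ = 4

4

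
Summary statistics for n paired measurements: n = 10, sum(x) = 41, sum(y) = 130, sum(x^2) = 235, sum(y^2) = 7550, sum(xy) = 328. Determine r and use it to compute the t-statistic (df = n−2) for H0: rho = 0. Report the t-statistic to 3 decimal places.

S_xy = nΣxy − ΣxΣy = 10·328 − 41·130 = 3280 − 5330 = -2050
S_xx = nΣx² − (Σx)² = 10·235 − 41² = 2350 − 1681 = 669
S_yy = nΣy² − (Σy)² = 10·7550 − 130² = 75500 − 16900 = 58600
r = S_xy / √(S_xx·S_yy) = -2050 / √(669·58600) = -2050 / √39203400 = -2050 / 6261.2619 = -0.3274
t = r·√(n−2)/√(1−r²) = -0.3274·√8 / √(1−0.107191) = -0.926027 / 0.944886 = -0.980

-0.980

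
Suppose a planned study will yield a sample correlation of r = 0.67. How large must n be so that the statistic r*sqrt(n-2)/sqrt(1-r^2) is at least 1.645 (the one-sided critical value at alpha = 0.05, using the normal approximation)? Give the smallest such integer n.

Need r·√(n−2)/√(1−r²) ≥ 1.645
√(n−2) ≥ 1.645·√(1−0.4489) / 0.67 = 1.645·0.742361 / 0.67 = 1.8227
n−2 ≥ 3.3222  ⇒  n ≥ 5.3222
Smallest integer n = 6

6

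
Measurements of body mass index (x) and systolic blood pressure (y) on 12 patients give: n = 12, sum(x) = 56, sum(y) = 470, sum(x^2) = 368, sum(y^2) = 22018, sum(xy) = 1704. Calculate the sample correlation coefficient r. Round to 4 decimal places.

S_xy = nΣxy − ΣxΣy = 12·1704 − 56·470 = 20448 − 26320 = -5872
S_xx = nΣx² − (Σx)² = 12·368 − 56² = 4416 − 3136 = 1280
S_yy = nΣy² − (Σy)² = 12·22018 − 470² = 264216 − 220900 = 43316
r = S_xy / √(S_xx·S_yy) = -5872 / √(1280·43316) = -5872 / √55444480 = -5872 / 7446.1050 = -0.7886

-0.7886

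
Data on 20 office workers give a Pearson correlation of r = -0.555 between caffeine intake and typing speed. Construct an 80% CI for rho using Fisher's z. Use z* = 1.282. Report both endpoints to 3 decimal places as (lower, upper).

Fisher z: z_r = atanh(r) = ½·ln((1+(-0.555))/(1−(-0.555))) = -0.625578
SE(z) = 1/√(n−3) = 1/√17 = 0.242536
80% ⇒ z* = 1.282; margin = 1.282·0.242536 = 0.310931
CI on z-scale: (-0.936509, -0.314647)
Back-transform: tanh(-0.936509) = -0.733614, tanh(-0.314647) = -0.304659

(-0.734, -0.305)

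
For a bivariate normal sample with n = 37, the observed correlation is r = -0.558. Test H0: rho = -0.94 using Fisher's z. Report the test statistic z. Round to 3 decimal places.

6.461

Fisher z: atanh(-0.558) = -0.629924, atanh(-0.94) = -1.738049
z = (z_r − z_0)·√(n−3) = (-0.629924 − (-1.738049))·√34 = 1.108125 · 5.830952 = 6.461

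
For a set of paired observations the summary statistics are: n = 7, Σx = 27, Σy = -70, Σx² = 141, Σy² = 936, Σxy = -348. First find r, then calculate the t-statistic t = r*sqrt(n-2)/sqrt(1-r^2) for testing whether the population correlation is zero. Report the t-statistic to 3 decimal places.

S_xy = nΣxy − ΣxΣy = 7·(-348) − 27·(-70) = -2436 − (-1890) = -546
S_xx = nΣx² − (Σx)² = 7·141 − 27² = 987 − 729 = 258
S_yy = nΣy² − (Σy)² = 7·936 − (-70)² = 6552 − 4900 = 1652
r = S_xy / √(S_xx·S_yy) = -546 / √(258·1652) = -546 / √426216 = -546 / 652.8522 = -0.8363
t = r·√(n−2)/√(1−r²) = -0.8363·√5 / √(1−0.699398) = -1.870024 / 0.548272 = -3.411

-3.411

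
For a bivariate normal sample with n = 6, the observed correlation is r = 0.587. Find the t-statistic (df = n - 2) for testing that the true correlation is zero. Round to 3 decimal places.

1.450

1 − r² = 1 − 0.344569 = 0.655431;  √(1−r²) = 0.809587
√(n−2) = √4 = 2.000000
t = r·√(n−2)/√(1−r²) = 0.587 · 2.000000 / 0.809587 = 1.450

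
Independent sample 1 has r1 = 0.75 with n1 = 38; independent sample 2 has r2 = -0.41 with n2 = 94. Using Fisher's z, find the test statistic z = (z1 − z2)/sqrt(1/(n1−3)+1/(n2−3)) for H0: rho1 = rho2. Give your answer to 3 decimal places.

7.082

z1 = atanh(0.75) = 0.972955,  z2 = atanh(-0.41) = -0.435611
SE = √(1/(n1−3) + 1/(n2−3)) = √(1/35 + 1/91) = √(0.0285714 + 0.0109890) = √0.0395604 = 0.198898
z = (z1 − z2)/SE = (0.972955 − (-0.435611)) / 0.198898 = 1.408566 / 0.198898 = 7.082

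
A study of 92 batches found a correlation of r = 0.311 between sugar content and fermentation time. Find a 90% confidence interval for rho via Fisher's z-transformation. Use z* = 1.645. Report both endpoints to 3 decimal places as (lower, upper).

(0.146, 0.459)

Fisher z: z_r = atanh(r) = ½·ln((1+0.311)/(1−0.311)) = 0.321652
SE(z) = 1/√(n−3) = 1/√89 = 0.106000
90% ⇒ z* = 1.645; margin = 1.645·0.106000 = 0.174370
CI on z-scale: (0.147282, 0.496022)
Back-transform: tanh(0.147282) = 0.146226, tanh(0.496022) = 0.458983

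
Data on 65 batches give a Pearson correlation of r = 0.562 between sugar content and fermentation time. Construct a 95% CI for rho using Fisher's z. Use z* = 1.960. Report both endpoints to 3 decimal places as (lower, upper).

z_r = atanh(0.562) = 0.635752;  SE = 1/√(n−3) = 1/√62 = 0.127000
z-limits: 0.635752 ± 1.960·0.127000 = 0.635752 ± 0.248920 = [0.386832, 0.884672]
ρ-limits: (tanh 0.386832, tanh 0.884672) = (0.369, 0.709)

(0.369, 0.709)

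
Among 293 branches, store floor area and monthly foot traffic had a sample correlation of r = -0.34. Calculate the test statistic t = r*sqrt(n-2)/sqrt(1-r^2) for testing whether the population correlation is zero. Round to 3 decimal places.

-6.167

t = r·√(n−2) / √(1−r²) with r = -0.34, n = 293
  = -0.34·√291 / √(1 − 0.1156)
  = -0.34·17.058722 / 0.940425
  = -5.799965 / 0.940425 = -6.167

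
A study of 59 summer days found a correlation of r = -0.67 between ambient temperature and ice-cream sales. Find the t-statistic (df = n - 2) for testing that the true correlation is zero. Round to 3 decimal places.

t = r·√(n−2) / √(1−r²) with r = -0.67, n = 59
  = -0.67·√57 / √(1 − 0.4489)
  = -0.67·7.549834 / 0.742361
  = -5.058389 / 0.742361 = -6.814

-6.814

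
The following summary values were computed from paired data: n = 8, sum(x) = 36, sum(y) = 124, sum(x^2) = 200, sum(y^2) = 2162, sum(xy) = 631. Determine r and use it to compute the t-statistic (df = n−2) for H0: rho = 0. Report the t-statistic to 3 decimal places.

Numerator: nΣxy − (Σx)(Σy) = 8·631 − (36)(124) = 584
Denominator: √[(nΣx²−(Σx)²)(nΣy²−(Σy)²)]
  nΣx²−(Σx)² = 8·200 − 1296 = 304;  nΣy²−(Σy)² = 8·2162 − 15376 = 1920
  √(304·1920) = √583680 = 763.9895
r = 584 / 763.9895 = 0.7644
t = r·√(n−2)/√(1−r²) = 0.7644·√6 / √(1−0.584307) = 1.872390 / 0.644743 = 2.904

2.904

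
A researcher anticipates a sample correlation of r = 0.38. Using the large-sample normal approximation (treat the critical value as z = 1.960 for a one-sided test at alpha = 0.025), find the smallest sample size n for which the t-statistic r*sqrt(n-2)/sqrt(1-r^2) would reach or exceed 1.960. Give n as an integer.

25

r√(n−2)/√(1−r²) ≥ 1.960  ⇔  n−2 ≥ (1.960)²·(1−r²)/r²
(1−r²)/r² = (1−0.1444)/0.1444 = 5.9252
n ≥ 2 + 3.8416·5.9252 = 2 + 22.7622 = 24.7622
⌈24.7622⌉ = 25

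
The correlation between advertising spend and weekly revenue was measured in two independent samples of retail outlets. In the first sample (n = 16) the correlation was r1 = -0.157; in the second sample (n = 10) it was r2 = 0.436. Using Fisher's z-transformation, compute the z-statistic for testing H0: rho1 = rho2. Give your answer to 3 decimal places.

-1.334

Fisher z-transforms: z1 = atanh(-0.157) = -0.158309, z2 = atanh(0.436) = 0.467281; difference d = -0.625590
Var(d) = 1/13 + 1/7 = 0.0769231 + 0.1428571 = 0.2197802
z = d/√Var(d) = -0.625590 / √0.2197802 = -0.625590 / 0.468807 = -1.334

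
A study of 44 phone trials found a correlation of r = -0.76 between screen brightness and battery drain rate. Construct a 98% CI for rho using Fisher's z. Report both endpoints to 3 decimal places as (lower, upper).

z_r = atanh(-0.76) = -0.996215;  SE = 1/√(n−3) = 1/√41 = 0.156174
z-limits: -0.996215 ± 2.326·0.156174 = -0.996215 ± 0.363261 = [-1.359476, -0.632954]
ρ-limits: (tanh -1.359476, tanh -0.632954) = (-0.876, -0.560)

(-0.876, -0.560)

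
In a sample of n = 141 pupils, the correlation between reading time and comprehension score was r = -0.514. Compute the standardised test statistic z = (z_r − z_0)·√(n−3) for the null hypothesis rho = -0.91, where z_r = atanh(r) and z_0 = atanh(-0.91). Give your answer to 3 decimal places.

11.270

z_r = atanh(-0.514) = -0.568151,  z_0 = atanh(-0.91) = -1.527524
SE = 1/√(n−3) = 1/√138 = 0.085126
z = (z_r − z_0)/SE = (-0.568151 − (-1.527524)) / 0.085126 = 0.959373 / 0.085126 = 11.270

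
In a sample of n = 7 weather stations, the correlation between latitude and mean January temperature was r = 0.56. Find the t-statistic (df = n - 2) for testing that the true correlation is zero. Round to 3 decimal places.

1.511

t = r·√(n−2) / √(1−r²) with r = 0.56, n = 7
  = 0.56·√5 / √(1 − 0.3136)
  = 0.56·2.236068 / 0.828493
  = 1.252198 / 0.828493 = 1.511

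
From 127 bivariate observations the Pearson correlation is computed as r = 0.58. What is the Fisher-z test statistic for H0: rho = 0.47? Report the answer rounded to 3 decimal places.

1.697

z_r = atanh(0.58) = 0.662463,  z_0 = atanh(0.47) = 0.510070
SE = 1/√(n−3) = 1/√124 = 0.089803
z = (z_r − z_0)/SE = (0.662463 − 0.510070) / 0.089803 = 0.152393 / 0.089803 = 1.697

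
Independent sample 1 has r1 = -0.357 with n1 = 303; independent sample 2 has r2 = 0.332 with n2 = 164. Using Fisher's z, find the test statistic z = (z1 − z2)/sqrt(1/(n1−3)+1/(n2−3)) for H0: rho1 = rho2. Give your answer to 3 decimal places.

Fisher z-transforms: z1 = atanh(-0.357) = -0.373443, z2 = atanh(0.332) = 0.345074; difference d = -0.718517
Var(d) = 1/300 + 1/161 = 0.0033333 + 0.0062112 = 0.0095445
z = d/√Var(d) = -0.718517 / √0.0095445 = -0.718517 / 0.097696 = -7.355

-7.355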